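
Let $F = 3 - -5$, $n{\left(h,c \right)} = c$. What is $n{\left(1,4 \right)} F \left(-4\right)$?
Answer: $-128$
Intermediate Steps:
$F = 8$ ($F = 3 + 5 = 8$)
$n{\left(1,4 \right)} F \left(-4\right) = 4 \cdot 8 \left(-4\right) = 32 \left(-4\right) = -128$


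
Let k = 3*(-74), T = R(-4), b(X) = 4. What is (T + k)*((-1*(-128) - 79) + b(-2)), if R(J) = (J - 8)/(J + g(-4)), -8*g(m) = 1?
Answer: -127730/11 ≈ -11612.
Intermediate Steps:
g(m) = -1/8 (g(m) = -1/8*1 = -1/8)
R(J) = (-8 + J)/(-1/8 + J) (R(J) = (J - 8)/(J - 1/8) = (-8 + J)/(-1/8 + J))
T = 32/11 (T = 8*(-8 - 4)/(-1 + 8*(-4)) = 8*(-12)/(-1 - 32) = 8*(-12)/(-33) = 8*(-1/33)*(-12) = 32/11 ≈ 2.9091)
k = -222
(T + k)*((-1*(-128) - 79) + b(-2)) = (32/11 - 222)*((-1*(-128) - 79) + 4) = -2410*((128 - 79) + 4)/11 = -2410*(49 + 4)/11 = -2410/11*53 = -127730/11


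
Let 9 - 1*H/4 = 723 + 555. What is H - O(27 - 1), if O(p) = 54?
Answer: -5130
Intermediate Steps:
H = -5076 (H = 36 - 4*(723 + 555) = 36 - 4*1278 = 36 - 5112 = -5076)
H - O(27 - 1) = -5076 - 1*54 = -5076 - 54 = -5130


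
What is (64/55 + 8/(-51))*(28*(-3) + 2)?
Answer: -231568/2805 ≈ -82.555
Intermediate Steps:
(64/55 + 8/(-51))*(28*(-3) + 2) = (64*(1/55) + 8*(-1/51))*(-84 + 2) = (64/55 - 8/51)*(-82) = (2824/2805)*(-82) = -231568/2805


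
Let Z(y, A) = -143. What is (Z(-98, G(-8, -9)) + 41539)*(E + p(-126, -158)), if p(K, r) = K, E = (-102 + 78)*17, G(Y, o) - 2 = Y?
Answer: -22105464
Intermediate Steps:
G(Y, o) = 2 + Y
E = -408 (E = -24*17 = -408)
(Z(-98, G(-8, -9)) + 41539)*(E + p(-126, -158)) = (-143 + 41539)*(-408 - 126) = 41396*(-534) = -22105464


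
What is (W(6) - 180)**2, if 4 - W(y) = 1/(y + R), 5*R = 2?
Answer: 31775769/1024 ≈ 31031.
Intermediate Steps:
R = 2/5 (R = (1/5)*2 = 2/5 ≈ 0.40000)
W(y) = 4 - 1/(2/5 + y) (W(y) = 4 - 1/(y + 2/5) = 4 - 1/(2/5 + y))
(W(6) - 180)**2 = ((3 + 20*6)/(2 + 5*6) - 180)**2 = ((3 + 120)/(2 + 30) - 180)**2 = (123/32 - 180)**2 = (-5637/32)**2 = 31775769/1024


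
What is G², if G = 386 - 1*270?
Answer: 13456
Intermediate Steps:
G = 116 (G = 386 - 270 = 116)
G² = 116² = 13456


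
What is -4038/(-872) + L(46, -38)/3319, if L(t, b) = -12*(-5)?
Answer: 6727221/1447084 ≈ 4.6488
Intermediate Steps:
L(t, b) = 60
-4038/(-872) + L(46, -38)/3319 = -4038/(-872) + 60/3319 = -4038*(-1/872) + 60*(1/3319) = 2019/436 + 60/3319 = 6727221/1447084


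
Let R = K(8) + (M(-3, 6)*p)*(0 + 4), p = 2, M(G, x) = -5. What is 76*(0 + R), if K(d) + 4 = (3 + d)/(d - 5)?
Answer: -9196/3 ≈ -3065.3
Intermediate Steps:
K(d) = -4 + (3 + d)/(-5 + d) (K(d) = -4 + (3 + d)/(d - 5) = -4 + (3 + d)/(-5 + d))
R = -121/3 (R = (23 - 3*8)/(-5 + 8) + (-5*2)*(0 + 4) = (23 - 24)/3 - 10*4 = (⅓)*(-1) - 40 = -⅓ - 40 = -121/3 ≈ -40.333)
76*(0 + R) = 76*(0 - 121/3) = 76*(-121/3) = -9196/3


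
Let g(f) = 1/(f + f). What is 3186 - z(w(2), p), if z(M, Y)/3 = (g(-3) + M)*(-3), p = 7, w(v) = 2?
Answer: 6405/2 ≈ 3202.5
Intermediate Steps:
g(f) = 1/(2*f)
z(M, Y) = 3/2 - 9*M (z(M, Y) = 3*(((½)/(-3) + M)*(-3)) = 3*(((½)*(-⅓) + M)*(-3)) = 3*((-⅙ + M)*(-3)) = 3*(½ - 3*M) = 3/2 - 9*M)
3186 - z(w(2), p) = 3186 - (3/2 - 9*2) = 3186 - (3/2 - 18) = 3186 - 1*(-33/2) = 3186 + 33/2 = 6405/2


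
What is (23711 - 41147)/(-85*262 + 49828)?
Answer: -2906/4593 ≈ -0.63270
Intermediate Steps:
(23711 - 41147)/(-85*262 + 49828) = -17436/(-22270 + 49828) = -17436/27558 = -17436*1/27558 = -2906/4593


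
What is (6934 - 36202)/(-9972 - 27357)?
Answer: 9756/12443 ≈ 0.78406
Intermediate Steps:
(6934 - 36202)/(-9972 - 27357) = -29268/(-37329) = -29268*(-1/37329) = 9756/12443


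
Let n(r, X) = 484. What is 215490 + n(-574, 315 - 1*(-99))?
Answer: 215974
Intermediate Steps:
215490 + n(-574, 315 - 1*(-99)) = 215490 + 484 = 215974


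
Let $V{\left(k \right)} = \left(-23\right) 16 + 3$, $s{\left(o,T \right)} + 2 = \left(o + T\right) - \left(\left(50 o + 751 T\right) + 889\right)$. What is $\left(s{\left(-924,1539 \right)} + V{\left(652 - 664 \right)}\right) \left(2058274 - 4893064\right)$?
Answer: $3147268901700$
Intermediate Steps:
$s{\left(o,T \right)} = -891 - 750 T - 49 o$ ($s{\left(o,T \right)} = -2 - \left(889 + 49 o + 750 T\right) = -891 - 750 T - 49 o$)
$V{\left(k \right)} = -365$ ($V{\left(k \right)} = -368 + 3 = -365$)
$\left(s{\left(-924,1539 \right)} + V{\left(652 - 664 \right)}\right) \left(2058274 - 4893064\right) = \left(\left(-891 - 1154250 - -45276\right) - 365\right) \left(2058274 - 4893064\right) = \left(\left(-891 - 1154250 + 45276\right) - 365\right) \left(-2834790\right) = \left(-1109865 - 365\right) \left(-2834790\right) = \left(-1110230\right) \left(-2834790\right) = 3147268901700$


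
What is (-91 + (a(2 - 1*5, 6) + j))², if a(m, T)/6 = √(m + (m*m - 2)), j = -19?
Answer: 9604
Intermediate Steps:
a(m, T) = 6*√(-2 + m + m²) (a(m, T) = 6*√(m + (m*m - 2)) = 6*√(m + (m² - 2)) = 6*√(m + (-2 + m²)) = 6*√(-2 + m + m²))
(-91 + (a(2 - 1*5, 6) + j))² = (-91 + (6*√(-2 + (2 - 1*5) + (2 - 1*5)²) - 19))² = (-91 + (6*√(-2 + (2 - 5) + (2 - 5)²) - 19))² = (-91 + (6*√(-2 - 3 + (-3)²) - 19))² = (-91 + (6*√(-2 - 3 + 9) - 19))² = (-91 + (6*√4 - 19))² = (-91 + (6*2 - 19))² = (-91 + (12 - 19))² = (-91 - 7)² = (-98)² = 9604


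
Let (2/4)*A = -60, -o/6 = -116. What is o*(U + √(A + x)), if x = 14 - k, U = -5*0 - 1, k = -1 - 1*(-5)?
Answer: -696 + 696*I*√110 ≈ -696.0 + 7299.7*I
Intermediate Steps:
o = 696 (o = -6*(-116) = 696)
A = -120 (A = 2*(-60) = -120)
k = 4 (k = -1 + 5 = 4)
U = -1 (U = 0 - 1 = -1)
x = 10 (x = 14 - 1*4 = 14 - 4 = 10)
o*(U + √(A + x)) = 696*(-1 + √(-120 + 10)) = 696*(-1 + √(-110)) = 696*(-1 + I*√110) = -696 + 696*I*√110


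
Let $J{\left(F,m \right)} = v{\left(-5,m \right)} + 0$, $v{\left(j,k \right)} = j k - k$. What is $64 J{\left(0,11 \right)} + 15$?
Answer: $-4209$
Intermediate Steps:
$v{\left(j,k \right)} = - k + j k$
$J{\left(F,m \right)} = - 6 m$ ($J{\left(F,m \right)} = m \left(-1 - 5\right) + 0 = m \left(-6\right) + 0 = - 6 m + 0 = - 6 m$)
$64 J{\left(0,11 \right)} + 15 = 64 \left(\left(-6\right) 11\right) + 15 = 64 \left(-66\right) + 15 = -4224 + 15 = -4209$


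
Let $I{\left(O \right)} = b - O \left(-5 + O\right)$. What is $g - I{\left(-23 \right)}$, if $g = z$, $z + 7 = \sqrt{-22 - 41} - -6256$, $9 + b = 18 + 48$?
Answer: $6836 + 3 i \sqrt{7} \approx 6836.0 + 7.9373 i$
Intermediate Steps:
$b = 57$ ($b = -9 + \left(18 + 48\right) = -9 + 66 = 57$)
$z = 6249 + 3 i \sqrt{7}$ ($z = -7 + \left(\sqrt{-22 - 41} - -6256\right) = -7 + \left(\sqrt{-63} + 6256\right) = -7 + \left(3 i \sqrt{7} + 6256\right) = -7 + \left(6256 + 3 i \sqrt{7}\right) = 6249 + 3 i \sqrt{7} \approx 6249.0 + 7.9373 i$)
$I{\left(O \right)} = 57 - O \left(-5 + O\right)$
$g = 6249 + 3 i \sqrt{7} \approx 6249.0 + 7.9373 i$
$g - I{\left(-23 \right)} = \left(6249 + 3 i \sqrt{7}\right) - \left(57 - \left(-23\right)^{2} + 5 \left(-23\right)\right) = \left(6249 + 3 i \sqrt{7}\right) - \left(57 - 529 - 115\right) = \left(6249 + 3 i \sqrt{7}\right) - -587 = \left(6249 + 3 i \sqrt{7}\right) + 587 = 6836 + 3 i \sqrt{7}$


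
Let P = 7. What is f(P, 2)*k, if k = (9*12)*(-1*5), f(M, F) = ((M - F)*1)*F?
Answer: -5400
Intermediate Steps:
f(M, F) = F*(M - F) (f(M, F) = (M - F)*F = F*(M - F))
k = -540 (k = 108*(-5) = -540)
f(P, 2)*k = (2*(7 - 1*2))*(-540) = (2*(7 - 2))*(-540) = (2*5)*(-540) = 10*(-540) = -5400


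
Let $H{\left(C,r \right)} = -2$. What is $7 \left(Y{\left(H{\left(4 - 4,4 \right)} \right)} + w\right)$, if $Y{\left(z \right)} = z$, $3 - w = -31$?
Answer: $224$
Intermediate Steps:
$w = 34$ ($w = 3 - -31 = 3 + 31 = 34$)
$7 \left(Y{\left(H{\left(4 - 4,4 \right)} \right)} + w\right) = 7 \left(-2 + 34\right) = 7 \cdot 32 = 224$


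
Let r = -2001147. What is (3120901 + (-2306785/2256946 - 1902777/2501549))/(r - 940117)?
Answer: -17620163204953258947/16605967735816583456 ≈ -1.0611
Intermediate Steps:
(3120901 + (-2306785/2256946 - 1902777/2501549))/(r - 940117) = (3120901 + (-2306785/2256946 - 1902777/2501549))/(-2001147 - 940117) = (3120901 + (-2306785*1/2256946 - 1902777*1/2501549))/(-2941264) = (3120901 + (-2306785/2256946 - 1902777/2501549))*(-1/2941264) = (3120901 - 10065000649007/5645861009354)*(-1/2941264) = (17620163204953258947/5645861009354)*(-1/2941264) = -17620163204953258947/16605967735816583456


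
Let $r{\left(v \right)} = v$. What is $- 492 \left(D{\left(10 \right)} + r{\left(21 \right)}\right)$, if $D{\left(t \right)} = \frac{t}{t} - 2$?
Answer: $-9840$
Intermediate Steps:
$D{\left(t \right)} = -1$ ($D{\left(t \right)} = 1 - 2 = -1$)
$- 492 \left(D{\left(10 \right)} + r{\left(21 \right)}\right) = - 492 \left(-1 + 21\right) = \left(-492\right) 20 = -9840$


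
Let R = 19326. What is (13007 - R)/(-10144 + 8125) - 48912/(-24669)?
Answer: 28292971/5534079 ≈ 5.1125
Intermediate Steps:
(13007 - R)/(-10144 + 8125) - 48912/(-24669) = (13007 - 1*19326)/(-10144 + 8125) - 48912/(-24669) = (13007 - 19326)/(-2019) - 48912*(-1/24669) = -6319*(-1/2019) + 16304/8223 = 6319/2019 + 16304/8223 = 28292971/5534079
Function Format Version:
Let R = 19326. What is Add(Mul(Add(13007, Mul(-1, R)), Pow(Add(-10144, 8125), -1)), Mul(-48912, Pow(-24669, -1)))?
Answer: Rational(28292971, 5534079) ≈ 5.1125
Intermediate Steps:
Add(Mul(Add(13007, Mul(-1, R)), Pow(Add(-10144, 8125), -1)), Mul(-48912, Pow(-24669, -1))) = Add(Mul(Add(13007, Mul(-1, 19326)), Pow(Add(-10144, 8125), -1)), Mul(-48912, Pow(-24669, -1))) = Add(Mul(Add(13007, -19326), Pow(-2019, -1)), Mul(-48912, Rational(-1, 24669))) = Add(Mul(-6319, Rational(-1, 2019)), Rational(16304, 8223)) = Add(Rational(6319, 2019), Rational(16304, 8223)) = Rational(28292971, 5534079)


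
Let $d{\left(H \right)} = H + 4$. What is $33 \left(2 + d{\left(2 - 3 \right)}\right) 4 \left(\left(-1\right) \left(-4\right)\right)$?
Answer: $2640$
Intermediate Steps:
$d{\left(H \right)} = 4 + H$
$33 \left(2 + d{\left(2 - 3 \right)}\right) 4 \left(\left(-1\right) \left(-4\right)\right) = 33 \left(2 + \left(4 + \left(2 - 3\right)\right)\right) 4 \left(\left(-1\right) \left(-4\right)\right) = 33 \left(2 + \left(4 - 1\right)\right) 4 \cdot 4 = 33 \left(2 + 3\right) 4 \cdot 4 = 33 \cdot 5 \cdot 4 \cdot 4 = 33 \cdot 20 \cdot 4 = 660 \cdot 4 = 2640$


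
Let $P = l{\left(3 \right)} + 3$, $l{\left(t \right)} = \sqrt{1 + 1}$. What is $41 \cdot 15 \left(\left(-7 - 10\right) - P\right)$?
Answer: $-12300 - 615 \sqrt{2} \approx -13170.0$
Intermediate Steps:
$l{\left(t \right)} = \sqrt{2}$
$P = 3 + \sqrt{2}$ ($P = \sqrt{2} + 3 = 3 + \sqrt{2} \approx 4.4142$)
$41 \cdot 15 \left(\left(-7 - 10\right) - P\right) = 41 \cdot 15 \left(\left(-7 - 10\right) - \left(3 + \sqrt{2}\right)\right) = 615 \left(\left(-7 - 10\right) - \left(3 + \sqrt{2}\right)\right) = 615 \left(-17 - \left(3 + \sqrt{2}\right)\right) = 615 \left(-20 - \sqrt{2}\right) = -12300 - 615 \sqrt{2}$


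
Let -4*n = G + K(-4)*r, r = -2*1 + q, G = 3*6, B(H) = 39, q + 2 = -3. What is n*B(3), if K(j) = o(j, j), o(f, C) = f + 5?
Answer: -429/4 ≈ -107.25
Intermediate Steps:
q = -5 (q = -2 - 3 = -5)
o(f, C) = 5 + f
K(j) = 5 + j
G = 18
r = -7 (r = -2*1 - 5 = -2 - 5 = -7)
n = -11/4 (n = -(18 + (5 - 4)*(-7))/4 = -(18 + 1*(-7))/4 = -(18 - 7)/4 = -¼*11 = -11/4 ≈ -2.7500)
n*B(3) = -11/4*39 = -429/4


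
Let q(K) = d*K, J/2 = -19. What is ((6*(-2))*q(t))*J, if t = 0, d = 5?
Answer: 0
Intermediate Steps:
J = -38 (J = 2*(-19) = -38)
q(K) = 5*K
((6*(-2))*q(t))*J = ((6*(-2))*(5*0))*(-38) = -12*0*(-38) = 0*(-38) = 0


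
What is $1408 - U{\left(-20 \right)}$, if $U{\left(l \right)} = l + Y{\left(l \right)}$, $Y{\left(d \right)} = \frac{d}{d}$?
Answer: $1427$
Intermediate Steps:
$Y{\left(d \right)} = 1$
$U{\left(l \right)} = 1 + l$ ($U{\left(l \right)} = l + 1 = 1 + l$)
$1408 - U{\left(-20 \right)} = 1408 - \left(1 - 20\right) = 1408 - -19 = 1408 + 19 = 1427$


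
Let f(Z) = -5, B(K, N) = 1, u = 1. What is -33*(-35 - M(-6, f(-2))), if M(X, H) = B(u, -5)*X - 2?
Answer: 891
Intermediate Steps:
M(X, H) = -2 + X (M(X, H) = 1*X - 2 = X - 2 = -2 + X)
-33*(-35 - M(-6, f(-2))) = -33*(-35 - (-2 - 6)) = -33*(-35 - 1*(-8)) = -33*(-35 + 8) = -33*(-27) = 891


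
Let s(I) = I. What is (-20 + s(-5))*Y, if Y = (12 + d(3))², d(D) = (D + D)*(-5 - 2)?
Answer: -22500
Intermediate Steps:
d(D) = -14*D (d(D) = (2*D)*(-7) = -14*D)
Y = 900 (Y = (12 - 14*3)² = (12 - 42)² = (-30)² = 900)
(-20 + s(-5))*Y = (-20 - 5)*900 = -25*900 = -22500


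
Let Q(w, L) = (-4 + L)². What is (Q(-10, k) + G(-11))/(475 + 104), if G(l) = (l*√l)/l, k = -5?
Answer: 27/193 + I*√11/579 ≈ 0.1399 + 0.0057282*I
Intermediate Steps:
G(l) = √l (G(l) = l^(3/2)/l = √l)
(Q(-10, k) + G(-11))/(475 + 104) = ((-4 - 5)² + √(-11))/(475 + 104) = ((-9)² + I*√11)/579 = (81 + I*√11)*(1/579) = 27/193 + I*√11/579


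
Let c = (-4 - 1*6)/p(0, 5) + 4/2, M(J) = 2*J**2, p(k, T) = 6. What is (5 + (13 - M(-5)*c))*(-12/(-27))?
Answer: 16/27 ≈ 0.59259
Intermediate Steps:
c = 1/3 (c = (-4 - 1*6)/6 + 4/2 = (-4 - 6)*(1/6) + 4*(1/2) = -10*1/6 + 2 = -5/3 + 2 = 1/3 ≈ 0.33333)
(5 + (13 - M(-5)*c))*(-12/(-27)) = (5 + (13 - 2*(-5)**2/3))*(-12/(-27)) = (5 + (13 - 2*25/3))*(-12*(-1/27)) = (5 + (13 - 50/3))*(4/9) = (5 - 11/3)*(4/9) = (4/3)*(4/9) = 16/27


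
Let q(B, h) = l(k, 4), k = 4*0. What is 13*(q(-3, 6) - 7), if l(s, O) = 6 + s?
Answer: -13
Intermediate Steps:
k = 0
q(B, h) = 6 (q(B, h) = 6 + 0 = 6)
13*(q(-3, 6) - 7) = 13*(6 - 7) = 13*(-1) = -13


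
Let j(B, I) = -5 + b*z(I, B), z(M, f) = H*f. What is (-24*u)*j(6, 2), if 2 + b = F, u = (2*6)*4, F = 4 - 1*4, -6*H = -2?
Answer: 10368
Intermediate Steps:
H = ⅓ (H = -⅙*(-2) = ⅓ ≈ 0.33333)
F = 0 (F = 4 - 4 = 0)
u = 48 (u = 12*4 = 48)
b = -2 (b = -2 + 0 = -2)
z(M, f) = f/3
j(B, I) = -5 - 2*B/3
(-24*u)*j(6, 2) = (-24*48)*(-5 - ⅔*6) = -1152*(-5 - 4) = -1152*(-9) = 10368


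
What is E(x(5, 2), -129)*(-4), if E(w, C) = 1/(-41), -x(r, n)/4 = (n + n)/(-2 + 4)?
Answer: 4/41 ≈ 0.097561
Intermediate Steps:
x(r, n) = -4*n (x(r, n) = -4*(n + n)/(-2 + 4) = -4*2*n/2 = -4*n)
E(w, C) = -1/41
E(x(5, 2), -129)*(-4) = -1/41*(-4) = 4/41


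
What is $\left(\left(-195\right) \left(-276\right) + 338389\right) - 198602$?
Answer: $193607$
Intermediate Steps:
$\left(\left(-195\right) \left(-276\right) + 338389\right) - 198602 = \left(53820 + 338389\right) - 198602 = 392209 - 198602 = 193607$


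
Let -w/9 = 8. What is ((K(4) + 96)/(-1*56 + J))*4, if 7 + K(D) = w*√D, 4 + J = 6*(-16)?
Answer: 55/39 ≈ 1.4103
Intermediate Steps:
w = -72 (w = -9*8 = -72)
J = -100 (J = -4 + 6*(-16) = -4 - 96 = -100)
K(D) = -7 - 72*√D
((K(4) + 96)/(-1*56 + J))*4 = (((-7 - 72*√4) + 96)/(-1*56 - 100))*4 = (((-7 - 72*2) + 96)/(-56 - 100))*4 = (((-7 - 144) + 96)/(-156))*4 = ((-151 + 96)*(-1/156))*4 = -55*(-1/156)*4 = (55/156)*4 = 55/39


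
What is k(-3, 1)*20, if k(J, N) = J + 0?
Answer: -60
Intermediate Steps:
k(J, N) = J
k(-3, 1)*20 = -3*20 = -60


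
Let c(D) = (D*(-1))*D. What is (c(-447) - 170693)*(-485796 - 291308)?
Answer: 287918586208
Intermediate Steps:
c(D) = -D**2 (c(D) = (-D)*D = -D**2)
(c(-447) - 170693)*(-485796 - 291308) = (-1*(-447)**2 - 170693)*(-485796 - 291308) = (-1*199809 - 170693)*(-777104) = (-199809 - 170693)*(-777104) = -370502*(-777104) = 287918586208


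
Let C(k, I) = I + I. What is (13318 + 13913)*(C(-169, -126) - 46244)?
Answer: -1266132576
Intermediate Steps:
C(k, I) = 2*I
(13318 + 13913)*(C(-169, -126) - 46244) = (13318 + 13913)*(2*(-126) - 46244) = 27231*(-252 - 46244) = 27231*(-46496) = -1266132576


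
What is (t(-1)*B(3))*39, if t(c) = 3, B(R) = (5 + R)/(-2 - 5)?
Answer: -936/7 ≈ -133.71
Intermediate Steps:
B(R) = -5/7 - R/7 (B(R) = (5 + R)/(-7) = (5 + R)*(-⅐) = -5/7 - R/7)
(t(-1)*B(3))*39 = (3*(-5/7 - ⅐*3))*39 = (3*(-5/7 - 3/7))*39 = (3*(-8/7))*39 = -24/7*39 = -936/7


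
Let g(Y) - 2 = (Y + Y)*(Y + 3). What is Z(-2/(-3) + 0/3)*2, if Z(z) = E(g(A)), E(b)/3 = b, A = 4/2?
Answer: 132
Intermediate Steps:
A = 2 (A = 4*(1/2) = 2)
g(Y) = 2 + 2*Y*(3 + Y) (g(Y) = 2 + (Y + Y)*(Y + 3) = 2 + (2*Y)*(3 + Y) = 2 + 2*Y*(3 + Y))
E(b) = 3*b
Z(z) = 66 (Z(z) = 3*(2 + 2*2**2 + 6*2) = 3*(2 + 2*4 + 12) = 3*(2 + 8 + 12) = 3*22 = 66)
Z(-2/(-3) + 0/3)*2 = 66*2 = 132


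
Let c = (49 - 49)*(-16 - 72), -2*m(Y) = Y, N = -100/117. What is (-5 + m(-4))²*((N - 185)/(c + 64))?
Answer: -21745/832 ≈ -26.136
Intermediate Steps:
N = -100/117 (N = -100*1/117 = -100/117 ≈ -0.85470)
m(Y) = -Y/2
c = 0 (c = 0*(-88) = 0)
(-5 + m(-4))²*((N - 185)/(c + 64)) = (-5 - ½*(-4))²*((-100/117 - 185)/(0 + 64)) = (-5 + 2)²*(-21745/117/64) = (-3)²*(-21745/117*1/64) = 9*(-21745/7488) = -21745/832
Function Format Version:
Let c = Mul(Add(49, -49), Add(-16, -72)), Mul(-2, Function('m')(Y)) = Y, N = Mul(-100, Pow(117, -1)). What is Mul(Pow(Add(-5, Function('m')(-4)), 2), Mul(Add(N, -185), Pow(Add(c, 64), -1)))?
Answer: Rational(-21745, 832) ≈ -26.136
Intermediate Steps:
N = Rational(-100, 117) (N = Mul(-100, Rational(1, 117)) = Rational(-100, 117) ≈ -0.85470)
Function('m')(Y) = Mul(Rational(-1, 2), Y)
c = 0 (c = Mul(0, -88) = 0)
Mul(Pow(Add(-5, Function('m')(-4)), 2), Mul(Add(N, -185), Pow(Add(c, 64), -1))) = Mul(Pow(Add(-5, Mul(Rational(-1, 2), -4)), 2), Mul(Add(Rational(-100, 117), -185), Pow(Add(0, 64), -1))) = Mul(Pow(Add(-5, 2), 2), Mul(Rational(-21745, 117), Pow(64, -1))) = Mul(Pow(-3, 2), Mul(Rational(-21745, 117), Rational(1, 64))) = Mul(9, Rational(-21745, 7488)) = Rational(-21745, 832)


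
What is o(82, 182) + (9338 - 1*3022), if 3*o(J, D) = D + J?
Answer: 6404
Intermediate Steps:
o(J, D) = D/3 + J/3 (o(J, D) = (D + J)/3 = D/3 + J/3)
o(82, 182) + (9338 - 1*3022) = ((1/3)*182 + (1/3)*82) + (9338 - 1*3022) = (182/3 + 82/3) + (9338 - 3022) = 88 + 6316 = 6404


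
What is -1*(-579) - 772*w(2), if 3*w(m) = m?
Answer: 193/3 ≈ 64.333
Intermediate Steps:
w(m) = m/3
-1*(-579) - 772*w(2) = -1*(-579) - 772*2/3 = 579 - 772*2/3 = 579 - 1544/3 = 193/3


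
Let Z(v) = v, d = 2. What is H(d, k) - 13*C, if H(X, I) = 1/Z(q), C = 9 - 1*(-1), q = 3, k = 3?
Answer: -389/3 ≈ -129.67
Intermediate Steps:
C = 10 (C = 9 + 1 = 10)
H(X, I) = ⅓ (H(X, I) = 1/3 = ⅓)
H(d, k) - 13*C = ⅓ - 13*10 = ⅓ - 130 = -389/3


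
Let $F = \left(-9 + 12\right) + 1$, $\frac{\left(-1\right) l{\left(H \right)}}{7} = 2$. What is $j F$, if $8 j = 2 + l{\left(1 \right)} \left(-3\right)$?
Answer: $22$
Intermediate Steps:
$l{\left(H \right)} = -14$ ($l{\left(H \right)} = \left(-7\right) 2 = -14$)
$F = 4$ ($F = 3 + 1 = 4$)
$j = \frac{11}{2}$ ($j = \frac{2 - -42}{8} = \frac{2 + 42}{8} = \frac{1}{8} \cdot 44 = \frac{11}{2} \approx 5.5$)
$j F = \frac{11}{2} \cdot 4 = 22$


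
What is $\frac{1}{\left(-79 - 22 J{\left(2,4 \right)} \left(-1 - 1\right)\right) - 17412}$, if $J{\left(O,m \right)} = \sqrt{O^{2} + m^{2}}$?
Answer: $- \frac{17491}{305896361} - \frac{88 \sqrt{5}}{305896361} \approx -5.7823 \cdot 10^{-5}$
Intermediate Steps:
$\frac{1}{\left(-79 - 22 J{\left(2,4 \right)} \left(-1 - 1\right)\right) - 17412} = \frac{1}{\left(-79 - 22 \sqrt{2^{2} + 4^{2}} \left(-1 - 1\right)\right) - 17412} = \frac{1}{\left(-79 - 22 \sqrt{4 + 16} \left(-2\right)\right) - 17412} = \frac{1}{\left(-79 - 22 \sqrt{20} \left(-2\right)\right) - 17412} = \frac{1}{\left(-79 - 22 \cdot 2 \sqrt{5} \left(-2\right)\right) - 17412} = \frac{1}{\left(-79 - 22 \left(- 4 \sqrt{5}\right)\right) - 17412} = \frac{1}{\left(-79 + 88 \sqrt{5}\right) - 17412} = \frac{1}{-17491 + 88 \sqrt{5}}$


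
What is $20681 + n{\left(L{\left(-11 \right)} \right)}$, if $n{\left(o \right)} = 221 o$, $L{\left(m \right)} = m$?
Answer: $18250$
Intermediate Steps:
$20681 + n{\left(L{\left(-11 \right)} \right)} = 20681 + 221 \left(-11\right) = 20681 - 2431 = 18250$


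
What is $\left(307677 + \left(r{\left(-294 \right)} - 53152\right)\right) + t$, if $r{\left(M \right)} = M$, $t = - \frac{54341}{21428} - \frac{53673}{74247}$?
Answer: $\frac{134822455317375}{530321572} \approx 2.5423 \cdot 10^{5}$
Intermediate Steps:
$t = - \frac{1728253757}{530321572}$ ($t = \left(-54341\right) \frac{1}{21428} - \frac{17891}{24749} = - \frac{54341}{21428} - \frac{17891}{24749} = - \frac{1728253757}{530321572} \approx -3.2589$)
$\left(307677 + \left(r{\left(-294 \right)} - 53152\right)\right) + t = \left(307677 - 53446\right) - \frac{1728253757}{530321572} = 254231 - \frac{1728253757}{530321572} = \frac{134822455317375}{530321572}$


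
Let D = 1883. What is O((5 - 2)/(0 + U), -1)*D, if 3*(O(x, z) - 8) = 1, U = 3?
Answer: 47075/3 ≈ 15692.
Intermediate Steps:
O(x, z) = 25/3 (O(x, z) = 8 + (1/3)*1 = 8 + 1/3 = 25/3)
O((5 - 2)/(0 + U), -1)*D = (25/3)*1883 = 47075/3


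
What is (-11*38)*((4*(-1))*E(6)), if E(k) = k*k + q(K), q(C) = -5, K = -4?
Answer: 51832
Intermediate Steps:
E(k) = -5 + k² (E(k) = k*k - 5 = k² - 5 = -5 + k²)
(-11*38)*((4*(-1))*E(6)) = (-11*38)*((4*(-1))*(-5 + 6²)) = -(-1672)*(-5 + 36) = -(-1672)*31 = -418*(-124) = 51832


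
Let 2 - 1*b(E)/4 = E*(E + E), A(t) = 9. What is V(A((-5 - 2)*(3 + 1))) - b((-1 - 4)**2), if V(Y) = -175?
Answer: 4817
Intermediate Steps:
b(E) = 8 - 8*E**2 (b(E) = 8 - 4*E*(E + E) = 8 - 4*E*2*E = 8 - 8*E**2)
V(A((-5 - 2)*(3 + 1))) - b((-1 - 4)**2) = -175 - (8 - 8*(-1 - 4)**4) = -175 - (8 - 8*((-5)**2)**2) = -175 - (8 - 8*25**2) = -175 - (8 - 8*625) = -175 - (8 - 5000) = -175 - 1*(-4992) = -175 + 4992 = 4817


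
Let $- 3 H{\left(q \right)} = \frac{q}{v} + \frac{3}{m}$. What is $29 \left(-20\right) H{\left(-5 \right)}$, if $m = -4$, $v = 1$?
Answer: $- \frac{3335}{3} \approx -1111.7$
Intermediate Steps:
$H{\left(q \right)} = \frac{1}{4} - \frac{q}{3}$ ($H{\left(q \right)} = - \frac{\frac{q}{1} + \frac{3}{-4}}{3} = - \frac{q 1 + 3 \left(- \frac{1}{4}\right)}{3} = - \frac{q - \frac{3}{4}}{3} = - \frac{- \frac{3}{4} + q}{3} = \frac{1}{4} - \frac{q}{3}$)
$29 \left(-20\right) H{\left(-5 \right)} = 29 \left(-20\right) \left(\frac{1}{4} - - \frac{5}{3}\right) = - 580 \left(\frac{1}{4} + \frac{5}{3}\right) = \left(-580\right) \frac{23}{12} = - \frac{3335}{3}$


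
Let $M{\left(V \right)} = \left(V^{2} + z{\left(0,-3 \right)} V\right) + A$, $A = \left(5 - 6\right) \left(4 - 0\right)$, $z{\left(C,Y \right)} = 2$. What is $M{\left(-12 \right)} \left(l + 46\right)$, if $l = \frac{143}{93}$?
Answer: $\frac{512836}{93} \approx 5514.4$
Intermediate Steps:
$A = -4$ ($A = - (4 + 0) = \left(-1\right) 4 = -4$)
$M{\left(V \right)} = -4 + V^{2} + 2 V$ ($M{\left(V \right)} = \left(V^{2} + 2 V\right) - 4 = -4 + V^{2} + 2 V$)
$l = \frac{143}{93}$ ($l = 143 \cdot \frac{1}{93} = \frac{143}{93} \approx 1.5376$)
$M{\left(-12 \right)} \left(l + 46\right) = \left(-4 + \left(-12\right)^{2} + 2 \left(-12\right)\right) \left(\frac{143}{93} + 46\right) = \left(-4 + 144 - 24\right) \frac{4421}{93} = 116 \cdot \frac{4421}{93} = \frac{512836}{93}$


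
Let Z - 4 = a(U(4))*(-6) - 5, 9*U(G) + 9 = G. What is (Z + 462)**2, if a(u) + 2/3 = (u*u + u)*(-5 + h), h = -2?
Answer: 150675625/729 ≈ 2.0669e+5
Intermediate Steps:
U(G) = -1 + G/9
a(u) = -2/3 - 7*u - 7*u**2 (a(u) = -2/3 + (u*u + u)*(-5 - 2) = -2/3 + (u**2 + u)*(-7) = -2/3 + (u + u**2)*(-7) = -2/3 + (-7*u - 7*u**2) = -2/3 - 7*u - 7*u**2)
Z = -199/27 (Z = 4 + ((-2/3 - 7*(-1 + (1/9)*4) - 7*(-1 + (1/9)*4)**2)*(-6) - 5) = 4 + ((-2/3 - 7*(-1 + 4/9) - 7*(-1 + 4/9)**2)*(-6) - 5) = 4 + ((-2/3 - 7*(-5/9) - 7*(-5/9)**2)*(-6) - 5) = 4 + ((-2/3 + 35/9 - 7*25/81)*(-6) - 5) = 4 + ((-2/3 + 35/9 - 175/81)*(-6) - 5) = 4 + ((86/81)*(-6) - 5) = 4 + (-172/27 - 5) = 4 - 307/27 = -199/27 ≈ -7.3704)
(Z + 462)**2 = (-199/27 + 462)**2 = (12275/27)**2 = 150675625/729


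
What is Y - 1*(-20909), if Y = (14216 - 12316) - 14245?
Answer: 8564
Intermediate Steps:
Y = -12345 (Y = 1900 - 14245 = -12345)
Y - 1*(-20909) = -12345 - 1*(-20909) = -12345 + 20909 = 8564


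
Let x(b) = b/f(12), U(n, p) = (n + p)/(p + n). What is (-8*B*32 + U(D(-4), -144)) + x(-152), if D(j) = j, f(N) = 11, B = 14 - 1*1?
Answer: -36749/11 ≈ -3340.8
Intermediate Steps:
B = 13 (B = 14 - 1 = 13)
U(n, p) = 1 (U(n, p) = (n + p)/(n + p) = 1)
x(b) = b/11
(-8*B*32 + U(D(-4), -144)) + x(-152) = (-8*13*32 + 1) + (1/11)*(-152) = (-104*32 + 1) - 152/11 = (-3328 + 1) - 152/11 = -3327 - 152/11 = -36749/11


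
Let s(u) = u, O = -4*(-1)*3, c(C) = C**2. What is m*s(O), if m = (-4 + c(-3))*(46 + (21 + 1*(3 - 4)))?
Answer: 3960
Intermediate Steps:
O = 12 (O = 4*3 = 12)
m = 330 (m = (-4 + (-3)**2)*(46 + (21 + 1*(3 - 4))) = (-4 + 9)*(46 + (21 + 1*(-1))) = 5*(46 + (21 - 1)) = 5*(46 + 20) = 5*66 = 330)
m*s(O) = 330*12 = 3960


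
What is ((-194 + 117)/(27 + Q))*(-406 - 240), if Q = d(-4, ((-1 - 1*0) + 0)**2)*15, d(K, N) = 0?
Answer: 49742/27 ≈ 1842.3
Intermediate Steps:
Q = 0 (Q = 0*15 = 0)
((-194 + 117)/(27 + Q))*(-406 - 240) = ((-194 + 117)/(27 + 0))*(-406 - 240) = -77/27*(-646) = 49742/27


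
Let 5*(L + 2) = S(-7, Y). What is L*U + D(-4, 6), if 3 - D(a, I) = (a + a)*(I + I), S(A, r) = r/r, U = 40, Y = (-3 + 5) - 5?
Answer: 27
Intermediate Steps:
Y = -3 (Y = 2 - 5 = -3)
S(A, r) = 1
L = -9/5 (L = -2 + (⅕)*1 = -2 + ⅕ = -9/5 ≈ -1.8000)
D(a, I) = 3 - 4*I*a (D(a, I) = 3 - (a + a)*(I + I) = 3 - 2*a*2*I = 3 - 4*I*a)
L*U + D(-4, 6) = -9/5*40 + (3 - 4*6*(-4)) = -72 + (3 + 96) = -72 + 99 = 27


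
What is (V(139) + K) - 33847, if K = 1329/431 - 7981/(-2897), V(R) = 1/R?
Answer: -5873348008888/173556373 ≈ -33841.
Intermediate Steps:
K = 7289924/1248607 (K = 1329*(1/431) - 7981*(-1/2897) = 1329/431 + 7981/2897 = 7289924/1248607 ≈ 5.8384)
(V(139) + K) - 33847 = (1/139 + 7289924/1248607) - 33847 = 1014548043/173556373 - 33847 = -5873348008888/173556373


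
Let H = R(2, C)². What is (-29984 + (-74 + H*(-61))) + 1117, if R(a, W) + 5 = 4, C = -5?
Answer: -29002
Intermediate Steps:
R(a, W) = -1 (R(a, W) = -5 + 4 = -1)
H = 1 (H = (-1)² = 1)
(-29984 + (-74 + H*(-61))) + 1117 = (-29984 + (-74 + 1*(-61))) + 1117 = (-29984 + (-74 - 61)) + 1117 = (-29984 - 135) + 1117 = -30119 + 1117 = -29002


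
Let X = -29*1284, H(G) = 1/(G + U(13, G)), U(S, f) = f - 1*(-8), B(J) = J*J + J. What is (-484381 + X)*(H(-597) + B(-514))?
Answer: -163123641838067/1186 ≈ -1.3754e+11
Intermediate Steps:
B(J) = J + J² (B(J) = J² + J = J + J²)
U(S, f) = 8 + f (U(S, f) = f + 8 = 8 + f)
H(G) = 1/(8 + 2*G) (H(G) = 1/(G + (8 + G)) = 1/(8 + 2*G))
X = -37236
(-484381 + X)*(H(-597) + B(-514)) = (-484381 - 37236)*(1/(2*(4 - 597)) - 514*(1 - 514)) = -521617*((½)/(-593) - 514*(-513)) = -521617*((½)*(-1/593) + 263682) = -521617*(-1/1186 + 263682) = -521617*312726851/1186 = -163123641838067/1186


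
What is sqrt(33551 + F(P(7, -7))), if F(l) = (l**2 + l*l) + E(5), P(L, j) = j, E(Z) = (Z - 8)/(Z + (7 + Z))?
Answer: sqrt(9724510)/17 ≈ 183.44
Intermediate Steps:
E(Z) = (-8 + Z)/(7 + 2*Z)
F(l) = -3/17 + 2*l**2 (F(l) = (l**2 + l*l) + (-8 + 5)/(7 + 2*5) = (l**2 + l**2) - 3/(7 + 10) = 2*l**2 - 3/17 = -3/17 + 2*l**2)
sqrt(33551 + F(P(7, -7))) = sqrt(33551 + (-3/17 + 2*(-7)**2)) = sqrt(33551 + (-3/17 + 2*49)) = sqrt(33551 + (-3/17 + 98)) = sqrt(33551 + 1663/17) = sqrt(572030/17) = sqrt(9724510)/17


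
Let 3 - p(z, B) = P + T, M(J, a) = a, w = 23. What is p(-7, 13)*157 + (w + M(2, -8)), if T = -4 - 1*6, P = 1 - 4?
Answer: 2527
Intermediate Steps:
P = -3
T = -10 (T = -4 - 6 = -10)
p(z, B) = 16 (p(z, B) = 3 - (-3 - 10) = 3 - 1*(-13) = 3 + 13 = 16)
p(-7, 13)*157 + (w + M(2, -8)) = 16*157 + (23 - 8) = 2512 + 15 = 2527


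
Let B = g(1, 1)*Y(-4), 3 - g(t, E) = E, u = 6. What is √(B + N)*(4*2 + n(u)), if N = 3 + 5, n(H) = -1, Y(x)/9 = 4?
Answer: 28*√5 ≈ 62.610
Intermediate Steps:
Y(x) = 36 (Y(x) = 9*4 = 36)
g(t, E) = 3 - E
B = 72 (B = (3 - 1*1)*36 = (3 - 1)*36 = 2*36 = 72)
N = 8
√(B + N)*(4*2 + n(u)) = √(72 + 8)*(4*2 - 1) = √80*(8 - 1) = (4*√5)*7 = 28*√5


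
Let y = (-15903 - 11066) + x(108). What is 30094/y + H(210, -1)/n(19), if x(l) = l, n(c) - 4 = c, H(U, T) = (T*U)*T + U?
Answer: 10589458/617803 ≈ 17.141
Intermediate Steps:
H(U, T) = U + U*T² (H(U, T) = U*T² + U = U + U*T²)
n(c) = 4 + c
y = -26861 (y = (-15903 - 11066) + 108 = -26969 + 108 = -26861)
30094/y + H(210, -1)/n(19) = 30094/(-26861) + (210*(1 + (-1)²))/(4 + 19) = 30094*(-1/26861) + (210*(1 + 1))/23 = -30094/26861 + (210*2)*(1/23) = -30094/26861 + 420*(1/23) = -30094/26861 + 420/23 = 10589458/617803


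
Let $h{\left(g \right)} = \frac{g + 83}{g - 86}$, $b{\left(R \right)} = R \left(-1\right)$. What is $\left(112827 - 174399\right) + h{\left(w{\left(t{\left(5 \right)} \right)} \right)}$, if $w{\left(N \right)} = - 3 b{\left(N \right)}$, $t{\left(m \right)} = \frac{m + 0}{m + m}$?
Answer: $-61573$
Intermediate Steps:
$b{\left(R \right)} = - R$
$t{\left(m \right)} = \frac{1}{2}$ ($t{\left(m \right)} = \frac{m}{2 m} = m \frac{1}{2 m} = \frac{1}{2}$)
$w{\left(N \right)} = 3 N$ ($w{\left(N \right)} = - 3 \left(- N\right) = 3 N$)
$h{\left(g \right)} = \frac{83 + g}{-86 + g}$
$\left(112827 - 174399\right) + h{\left(w{\left(t{\left(5 \right)} \right)} \right)} = \left(112827 - 174399\right) + \frac{83 + 3 \cdot \frac{1}{2}}{-86 + 3 \cdot \frac{1}{2}} = -61572 + \frac{83 + \frac{3}{2}}{-86 + \frac{3}{2}} = -61572 + \frac{1}{- \frac{169}{2}} \cdot \frac{169}{2} = -61572 - 1 = -61573$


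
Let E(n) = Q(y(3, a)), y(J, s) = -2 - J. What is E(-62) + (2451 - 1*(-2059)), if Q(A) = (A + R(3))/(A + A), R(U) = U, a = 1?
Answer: 22551/5 ≈ 4510.2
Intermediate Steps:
Q(A) = (3 + A)/(2*A) (Q(A) = (A + 3)/(A + A) = (3 + A)/((2*A)) = (3 + A)*(1/(2*A)) = (3 + A)/(2*A))
E(n) = ⅕ (E(n) = (3 + (-2 - 1*3))/(2*(-2 - 1*3)) = (3 + (-2 - 3))/(2*(-2 - 3)) = (½)*(3 - 5)/(-5) = (½)*(-⅕)*(-2) = ⅕)
E(-62) + (2451 - 1*(-2059)) = ⅕ + (2451 - 1*(-2059)) = ⅕ + (2451 + 2059) = ⅕ + 4510 = 22551/5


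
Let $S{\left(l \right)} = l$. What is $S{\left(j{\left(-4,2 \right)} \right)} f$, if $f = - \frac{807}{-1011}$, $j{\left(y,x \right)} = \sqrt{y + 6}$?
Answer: $\frac{269 \sqrt{2}}{337} \approx 1.1289$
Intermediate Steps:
$j{\left(y,x \right)} = \sqrt{6 + y}$
$f = \frac{269}{337}$ ($f = \left(-807\right) \left(- \frac{1}{1011}\right) = \frac{269}{337} \approx 0.79822$)
$S{\left(j{\left(-4,2 \right)} \right)} f = \sqrt{6 - 4} \cdot \frac{269}{337} = \sqrt{2} \cdot \frac{269}{337} = \frac{269 \sqrt{2}}{337}$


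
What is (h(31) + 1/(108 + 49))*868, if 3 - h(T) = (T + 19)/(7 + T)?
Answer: 4377324/2983 ≈ 1467.4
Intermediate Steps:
h(T) = 3 - (19 + T)/(7 + T) (h(T) = 3 - (T + 19)/(7 + T) = 3 - (19 + T)/(7 + T))
(h(31) + 1/(108 + 49))*868 = (2*(1 + 31)/(7 + 31) + 1/(108 + 49))*868 = (2*32/38 + 1/157)*868 = (2*(1/38)*32 + 1/157)*868 = (32/19 + 1/157)*868 = (5043/2983)*868 = 4377324/2983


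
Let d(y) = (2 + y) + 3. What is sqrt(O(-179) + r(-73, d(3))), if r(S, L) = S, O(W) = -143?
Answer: 6*I*sqrt(6) ≈ 14.697*I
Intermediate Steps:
d(y) = 5 + y
sqrt(O(-179) + r(-73, d(3))) = sqrt(-143 - 73) = sqrt(-216) = 6*I*sqrt(6)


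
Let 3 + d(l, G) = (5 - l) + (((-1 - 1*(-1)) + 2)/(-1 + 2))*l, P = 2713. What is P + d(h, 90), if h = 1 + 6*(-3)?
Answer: 2698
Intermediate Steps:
h = -17 (h = 1 - 18 = -17)
d(l, G) = 2 + l (d(l, G) = -3 + ((5 - l) + (((-1 - 1*(-1)) + 2)/(-1 + 2))*l) = -3 + ((5 - l) + (((-1 + 1) + 2)/1)*l) = -3 + ((5 - l) + ((0 + 2)*1)*l) = -3 + ((5 - l) + (2*1)*l) = -3 + ((5 - l) + 2*l) = -3 + (5 + l) = 2 + l)
P + d(h, 90) = 2713 + (2 - 17) = 2713 - 15 = 2698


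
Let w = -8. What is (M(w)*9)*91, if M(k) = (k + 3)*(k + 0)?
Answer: 32760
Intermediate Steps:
M(k) = k*(3 + k) (M(k) = (3 + k)*k = k*(3 + k))
(M(w)*9)*91 = (-8*(3 - 8)*9)*91 = (-8*(-5)*9)*91 = (40*9)*91 = 360*91 = 32760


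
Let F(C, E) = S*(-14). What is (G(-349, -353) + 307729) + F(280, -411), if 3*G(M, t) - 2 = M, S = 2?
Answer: 922756/3 ≈ 3.0759e+5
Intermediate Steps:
F(C, E) = -28 (F(C, E) = 2*(-14) = -28)
G(M, t) = ⅔ + M/3
(G(-349, -353) + 307729) + F(280, -411) = ((⅔ + (⅓)*(-349)) + 307729) - 28 = ((⅔ - 349/3) + 307729) - 28 = (-347/3 + 307729) - 28 = 922840/3 - 28 = 922756/3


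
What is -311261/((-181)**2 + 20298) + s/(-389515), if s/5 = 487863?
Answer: -50133688600/4133455277 ≈ -12.129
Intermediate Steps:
s = 2439315 (s = 5*487863 = 2439315)
-311261/((-181)**2 + 20298) + s/(-389515) = -311261/((-181)**2 + 20298) + 2439315/(-389515) = -311261/(32761 + 20298) + 2439315*(-1/389515) = -311261/53059 - 487863/77903 = -50133688600/4133455277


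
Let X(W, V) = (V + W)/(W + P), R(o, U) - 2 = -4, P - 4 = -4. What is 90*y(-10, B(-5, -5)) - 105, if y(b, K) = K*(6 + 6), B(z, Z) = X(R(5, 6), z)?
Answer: 3675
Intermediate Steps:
P = 0 (P = 4 - 4 = 0)
R(o, U) = -2 (R(o, U) = 2 - 4 = -2)
X(W, V) = (V + W)/W (X(W, V) = (V + W)/(W + 0) = (V + W)/W)
B(z, Z) = 1 - z/2 (B(z, Z) = (z - 2)/(-2) = -(-2 + z)/2 = 1 - z/2)
y(b, K) = 12*K (y(b, K) = K*12 = 12*K)
90*y(-10, B(-5, -5)) - 105 = 90*(12*(1 - ½*(-5))) - 105 = 90*(12*(1 + 5/2)) - 105 = 90*(12*(7/2)) - 105 = 90*42 - 105 = 3780 - 105 = 3675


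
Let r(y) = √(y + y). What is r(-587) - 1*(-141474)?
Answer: 141474 + I*√1174 ≈ 1.4147e+5 + 34.264*I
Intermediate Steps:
r(y) = √2*√y (r(y) = √(2*y) = √2*√y)
r(-587) - 1*(-141474) = √2*√(-587) - 1*(-141474) = √2*(I*√587) + 141474 = I*√1174 + 141474 = 141474 + I*√1174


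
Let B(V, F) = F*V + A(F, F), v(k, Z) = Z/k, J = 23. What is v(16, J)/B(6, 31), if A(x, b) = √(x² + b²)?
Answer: 69/8432 - 23*√2/16864 ≈ 0.0062543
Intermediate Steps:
A(x, b) = √(b² + x²)
B(V, F) = F*V + √2*√(F²) (B(V, F) = F*V + √(F² + F²) = F*V + √(2*F²) = F*V + √2*√(F²))
v(16, J)/B(6, 31) = (23/16)/(31*6 + √2*√(31²)) = (23*(1/16))/(186 + √2*√961) = 23/(16*(186 + √2*31)) = 23/(16*(186 + 31*√2))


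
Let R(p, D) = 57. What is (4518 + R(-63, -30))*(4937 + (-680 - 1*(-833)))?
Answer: 23286750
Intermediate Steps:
(4518 + R(-63, -30))*(4937 + (-680 - 1*(-833))) = (4518 + 57)*(4937 + (-680 - 1*(-833))) = 4575*(4937 + (-680 + 833)) = 4575*(4937 + 153) = 4575*5090 = 23286750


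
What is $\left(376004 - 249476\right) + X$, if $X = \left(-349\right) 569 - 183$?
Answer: $-72236$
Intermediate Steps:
$X = -198764$ ($X = -198581 - 183 = -198764$)
$\left(376004 - 249476\right) + X = \left(376004 - 249476\right) - 198764 = 126528 - 198764 = -72236$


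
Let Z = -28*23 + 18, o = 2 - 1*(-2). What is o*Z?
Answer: -2504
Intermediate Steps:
o = 4 (o = 2 + 2 = 4)
Z = -626 (Z = -644 + 18 = -626)
o*Z = 4*(-626) = -2504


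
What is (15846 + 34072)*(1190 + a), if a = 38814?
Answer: 1996919672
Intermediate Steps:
(15846 + 34072)*(1190 + a) = (15846 + 34072)*(1190 + 38814) = 49918*40004 = 1996919672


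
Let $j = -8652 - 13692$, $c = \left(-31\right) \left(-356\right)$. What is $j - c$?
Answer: $-33380$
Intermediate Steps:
$c = 11036$
$j = -22344$ ($j = -8652 - 13692 = -22344$)
$j - c = -22344 - 11036 = -33380$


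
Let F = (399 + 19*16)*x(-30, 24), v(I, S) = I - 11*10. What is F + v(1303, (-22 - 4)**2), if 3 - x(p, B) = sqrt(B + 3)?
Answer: 3302 - 2109*sqrt(3) ≈ -350.90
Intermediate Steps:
x(p, B) = 3 - sqrt(3 + B) (x(p, B) = 3 - sqrt(B + 3) = 3 - sqrt(3 + B))
v(I, S) = -110 + I (v(I, S) = I - 110 = -110 + I)
F = 2109 - 2109*sqrt(3) (F = (399 + 19*16)*(3 - sqrt(3 + 24)) = (399 + 304)*(3 - sqrt(27)) = 703*(3 - 3*sqrt(3)) = 2109 - 2109*sqrt(3) ≈ -1543.9)
F + v(1303, (-22 - 4)**2) = (2109 - 2109*sqrt(3)) + (-110 + 1303) = (2109 - 2109*sqrt(3)) + 1193 = 3302 - 2109*sqrt(3)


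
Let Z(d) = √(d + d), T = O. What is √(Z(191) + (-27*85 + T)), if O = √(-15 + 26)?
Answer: √(-2295 + √11 + √382) ≈ 47.667*I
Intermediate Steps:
O = √11 ≈ 3.3166
T = √11 ≈ 3.3166
Z(d) = √2*√d (Z(d) = √(2*d) = √2*√d)
√(Z(191) + (-27*85 + T)) = √(√2*√191 + (-27*85 + √11)) = √(√382 + (-2295 + √11)) = √(-2295 + √11 + √382)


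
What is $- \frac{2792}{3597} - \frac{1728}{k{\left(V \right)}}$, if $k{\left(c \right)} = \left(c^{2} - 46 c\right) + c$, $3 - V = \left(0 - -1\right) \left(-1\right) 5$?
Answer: $\frac{673648}{133089} \approx 5.0616$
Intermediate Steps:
$V = 8$ ($V = 3 - \left(0 - -1\right) \left(-1\right) 5 = 3 - \left(0 + 1\right) \left(-1\right) 5 = 3 - 1 \left(-1\right) 5 = 3 - \left(-1\right) 5 = 3 - -5 = 3 + 5 = 8$)
$k{\left(c \right)} = c^{2} - 45 c$
$- \frac{2792}{3597} - \frac{1728}{k{\left(V \right)}} = - \frac{2792}{3597} - \frac{1728}{8 \left(-45 + 8\right)} = \left(-2792\right) \frac{1}{3597} - \frac{1728}{8 \left(-37\right)} = - \frac{2792}{3597} - \frac{1728}{-296} = - \frac{2792}{3597} - - \frac{216}{37} = - \frac{2792}{3597} + \frac{216}{37} = \frac{673648}{133089}$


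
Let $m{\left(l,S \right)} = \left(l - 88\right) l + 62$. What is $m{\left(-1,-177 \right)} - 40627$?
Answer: $-40476$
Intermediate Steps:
$m{\left(l,S \right)} = 62 + l \left(-88 + l\right)$ ($m{\left(l,S \right)} = \left(l - 88\right) l + 62 = \left(-88 + l\right) l + 62 = l \left(-88 + l\right) + 62 = 62 + l \left(-88 + l\right)$)
$m{\left(-1,-177 \right)} - 40627 = \left(62 + \left(-1\right)^{2} - -88\right) - 40627 = \left(62 + 1 + 88\right) - 40627 = 151 - 40627 = -40476$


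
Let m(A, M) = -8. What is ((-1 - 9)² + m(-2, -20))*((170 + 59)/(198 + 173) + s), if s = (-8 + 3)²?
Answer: 874368/371 ≈ 2356.8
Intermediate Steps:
s = 25 (s = (-5)² = 25)
((-1 - 9)² + m(-2, -20))*((170 + 59)/(198 + 173) + s) = ((-1 - 9)² - 8)*((170 + 59)/(198 + 173) + 25) = ((-10)² - 8)*(229/371 + 25) = (100 - 8)*(229*(1/371) + 25) = 92*(229/371 + 25) = 92*(9504/371) = 874368/371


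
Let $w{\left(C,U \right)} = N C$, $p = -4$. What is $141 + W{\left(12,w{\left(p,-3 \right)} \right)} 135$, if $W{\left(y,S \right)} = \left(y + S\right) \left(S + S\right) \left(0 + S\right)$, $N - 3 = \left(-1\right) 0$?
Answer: $141$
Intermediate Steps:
$N = 3$ ($N = 3 - 0 = 3 + 0 = 3$)
$w{\left(C,U \right)} = 3 C$
$W{\left(y,S \right)} = 2 S^{2} \left(S + y\right)$ ($W{\left(y,S \right)} = \left(S + y\right) 2 S S = 2 S \left(S + y\right) S = 2 S^{2} \left(S + y\right)$)
$141 + W{\left(12,w{\left(p,-3 \right)} \right)} 135 = 141 + 2 \left(3 \left(-4\right)\right)^{2} \left(3 \left(-4\right) + 12\right) 135 = 141 + 2 \left(-12\right)^{2} \left(-12 + 12\right) 135 = 141 + 2 \cdot 144 \cdot 0 \cdot 135 = 141 + 0 \cdot 135 = 141 + 0 = 141$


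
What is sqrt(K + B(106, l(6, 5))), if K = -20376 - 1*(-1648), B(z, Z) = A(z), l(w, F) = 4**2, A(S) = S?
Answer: I*sqrt(18622) ≈ 136.46*I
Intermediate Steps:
l(w, F) = 16
B(z, Z) = z
K = -18728 (K = -20376 + 1648 = -18728)
sqrt(K + B(106, l(6, 5))) = sqrt(-18728 + 106) = sqrt(-18622) = I*sqrt(18622)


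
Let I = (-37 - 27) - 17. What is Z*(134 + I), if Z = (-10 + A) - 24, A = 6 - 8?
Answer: -1908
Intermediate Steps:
A = -2
I = -81 (I = -64 - 17 = -81)
Z = -36 (Z = (-10 - 2) - 24 = -12 - 24 = -36)
Z*(134 + I) = -36*(134 - 81) = -36*53 = -1908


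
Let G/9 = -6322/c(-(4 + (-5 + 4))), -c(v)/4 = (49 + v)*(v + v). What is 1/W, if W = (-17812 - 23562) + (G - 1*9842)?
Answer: -184/9433227 ≈ -1.9506e-5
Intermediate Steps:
c(v) = -8*v*(49 + v) (c(v) = -4*(49 + v)*(v + v) = -4*(49 + v)*2*v = -8*v*(49 + v))
G = -9483/184 (G = 9*(-6322*1/(8*(4 + (-5 + 4))*(49 - (4 + (-5 + 4))))) = 9*(-6322*1/(8*(4 - 1)*(49 - (4 - 1)))) = 9*(-6322*1/(24*(49 - 1*3))) = 9*(-6322*1/(24*(49 - 3))) = 9*(-6322/((-8*(-3)*46))) = 9*(-6322/1104) = 9*(-6322*1/1104) = 9*(-3161/552) = -9483/184 ≈ -51.538)
W = -9433227/184 (W = (-17812 - 23562) + (-9483/184 - 1*9842) = -41374 + (-9483/184 - 9842) = -41374 - 1820411/184 = -9433227/184 ≈ -51268.)
1/W = 1/(-9433227/184) = -184/9433227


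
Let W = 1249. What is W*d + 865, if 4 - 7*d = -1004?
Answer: 180721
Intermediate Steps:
d = 144 (d = 4/7 - ⅐*(-1004) = 4/7 + 1004/7 = 144)
W*d + 865 = 1249*144 + 865 = 179856 + 865 = 180721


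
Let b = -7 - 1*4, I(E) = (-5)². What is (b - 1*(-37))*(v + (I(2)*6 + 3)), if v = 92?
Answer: 6370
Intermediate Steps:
I(E) = 25
b = -11 (b = -7 - 4 = -11)
(b - 1*(-37))*(v + (I(2)*6 + 3)) = (-11 - 1*(-37))*(92 + (25*6 + 3)) = (-11 + 37)*(92 + (150 + 3)) = 26*(92 + 153) = 26*245 = 6370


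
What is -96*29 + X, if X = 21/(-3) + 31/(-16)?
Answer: -44687/16 ≈ -2792.9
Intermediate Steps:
X = -143/16 (X = 21*(-1/3) + 31*(-1/16) = -7 - 31/16 = -143/16 ≈ -8.9375)
-96*29 + X = -96*29 - 143/16 = -2784 - 143/16 = -44687/16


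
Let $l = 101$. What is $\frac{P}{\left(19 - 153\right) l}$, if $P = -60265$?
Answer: $\frac{60265}{13534} \approx 4.4529$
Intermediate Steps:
$\frac{P}{\left(19 - 153\right) l} = - \frac{60265}{\left(19 - 153\right) 101} = - \frac{60265}{\left(-134\right) 101} = - \frac{60265}{-13534} = \left(-60265\right) \left(- \frac{1}{13534}\right) = \frac{60265}{13534}$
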